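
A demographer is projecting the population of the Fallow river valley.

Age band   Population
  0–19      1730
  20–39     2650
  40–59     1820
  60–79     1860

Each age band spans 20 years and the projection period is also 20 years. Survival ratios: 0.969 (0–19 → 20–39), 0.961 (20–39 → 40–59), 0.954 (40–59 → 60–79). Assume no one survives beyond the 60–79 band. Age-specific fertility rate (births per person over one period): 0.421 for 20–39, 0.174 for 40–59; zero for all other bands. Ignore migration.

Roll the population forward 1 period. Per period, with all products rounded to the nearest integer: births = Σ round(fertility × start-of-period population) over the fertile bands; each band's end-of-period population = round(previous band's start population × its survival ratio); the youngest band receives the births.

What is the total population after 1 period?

7392

Call the bands 1 to 4, youngest first.
After projecting period 1:
Births: 2650 * 0.421 = 1116 ; 1820 * 0.174 = 317 — total 1433
Band 2: 1730 * 0.969 = 1676
Band 3: 2650 * 0.961 = 2547
Band 4: 1820 * 0.954 = 1736
Population now: 0–19=1433, 20–39=1676, 40–59=2547, 60–79=1736
Total after period 1: 1433 + 1676 + 2547 + 1736 = 7392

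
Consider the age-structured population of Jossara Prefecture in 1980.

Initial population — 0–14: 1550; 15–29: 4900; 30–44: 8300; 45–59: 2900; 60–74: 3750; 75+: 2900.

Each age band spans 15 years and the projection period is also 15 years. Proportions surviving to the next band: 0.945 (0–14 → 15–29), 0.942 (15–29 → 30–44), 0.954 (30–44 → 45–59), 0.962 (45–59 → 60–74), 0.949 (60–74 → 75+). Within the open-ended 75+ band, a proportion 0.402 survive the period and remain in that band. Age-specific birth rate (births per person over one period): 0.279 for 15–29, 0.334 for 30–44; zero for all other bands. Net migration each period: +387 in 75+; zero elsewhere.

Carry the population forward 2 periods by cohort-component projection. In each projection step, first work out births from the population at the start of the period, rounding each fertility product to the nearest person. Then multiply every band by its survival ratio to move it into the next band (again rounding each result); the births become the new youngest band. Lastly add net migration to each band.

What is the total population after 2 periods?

24353

Let group 1 be 0–14 through group 6 = 75+.
[period 1]
Births: 4900 × 0.279 = 1367  |  8300 × 0.334 = 2772 → total 4139
Group 2: 1550 × 0.945 = 1465
Group 3: 4900 × 0.942 = 4616
Group 4: 8300 × 0.954 = 7918
Group 5: 2900 × 0.962 = 2790
Group 6: 3750 × 0.949 + 2900 × 0.402 = 3559 + 1166 = 4725
Net migration: Group 6 + 387 → 5112
Giving 4139 / 1465 / 4616 / 7918 / 2790 / 5112.
[period 2]
Births: 1465 × 0.279 = 409  |  4616 × 0.334 = 1542 → total 1951
Group 2: 4139 × 0.945 = 3911
Group 3: 1465 × 0.942 = 1380
Group 4: 4616 × 0.954 = 4404
Group 5: 7918 × 0.962 = 7617
Group 6: 2790 × 0.949 + 5112 × 0.402 = 2648 + 2055 = 4703
Net migration: Group 6 + 387 → 5090
Giving 1951 / 3911 / 1380 / 4404 / 7617 / 5090.
Total after period 2: 1951 + 3911 + 1380 + 4404 + 7617 + 5090 = 24353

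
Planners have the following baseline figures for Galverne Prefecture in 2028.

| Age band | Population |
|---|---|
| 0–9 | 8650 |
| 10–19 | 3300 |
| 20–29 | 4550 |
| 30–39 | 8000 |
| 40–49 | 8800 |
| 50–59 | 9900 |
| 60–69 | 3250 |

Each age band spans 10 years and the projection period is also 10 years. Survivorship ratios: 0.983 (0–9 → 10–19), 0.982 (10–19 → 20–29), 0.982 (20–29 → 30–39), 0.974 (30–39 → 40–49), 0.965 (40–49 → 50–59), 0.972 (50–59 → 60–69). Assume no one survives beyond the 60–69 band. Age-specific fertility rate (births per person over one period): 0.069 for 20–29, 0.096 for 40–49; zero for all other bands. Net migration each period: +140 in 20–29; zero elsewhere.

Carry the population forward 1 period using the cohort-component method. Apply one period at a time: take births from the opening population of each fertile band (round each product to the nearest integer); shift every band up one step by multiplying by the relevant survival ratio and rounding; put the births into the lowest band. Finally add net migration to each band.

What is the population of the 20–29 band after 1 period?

3381

Numbering the bands 1..7 from youngest to oldest:
— Period 1 —
Births: 4550 * 0.069 = 314  |  8800 * 0.096 = 845 → total 1159
Band 2: 8650 * 0.983 = 8503
Band 3: 3300 * 0.982 = 3241
Band 4: 4550 * 0.982 = 4468
Band 5: 8000 * 0.974 = 7792
Band 6: 8800 * 0.965 = 8492
Band 7: 9900 * 0.972 = 9623
Net migration: Band 3 + 140 → 3381
→ [1159, 8503, 3381, 4468, 7792, 8492, 9623]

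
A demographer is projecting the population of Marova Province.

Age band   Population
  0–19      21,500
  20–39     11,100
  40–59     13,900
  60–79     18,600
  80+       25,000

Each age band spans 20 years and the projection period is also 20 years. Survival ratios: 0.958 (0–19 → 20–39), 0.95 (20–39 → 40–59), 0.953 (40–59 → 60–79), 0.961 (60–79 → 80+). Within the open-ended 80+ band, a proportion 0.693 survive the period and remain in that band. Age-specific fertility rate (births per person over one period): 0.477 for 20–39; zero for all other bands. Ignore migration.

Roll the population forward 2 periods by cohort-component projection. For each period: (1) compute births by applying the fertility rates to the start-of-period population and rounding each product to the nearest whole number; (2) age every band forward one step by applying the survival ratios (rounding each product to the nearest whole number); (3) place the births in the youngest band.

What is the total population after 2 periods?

81638

Period 1.
Births: 11100 * 0.477 = 5295
20–39: 21500 * 0.958 = 20597
40–59: 11100 * 0.95 = 10545
60–79: 13900 * 0.953 = 13247
80+: 18600 * 0.961 + 25000 * 0.693 = 17875 + 17325 = 35200
→ [5295, 20597, 10545, 13247, 35200]
Period 2.
Births: 20597 * 0.477 = 9825
20–39: 5295 * 0.958 = 5073
40–59: 20597 * 0.95 = 19567
60–79: 10545 * 0.953 = 10049
80+: 13247 * 0.961 + 35200 * 0.693 = 12730 + 24394 = 37124
→ [9825, 5073, 19567, 10049, 37124]
Total after period 2: 9825 + 5073 + 19567 + 10049 + 37124 = 81638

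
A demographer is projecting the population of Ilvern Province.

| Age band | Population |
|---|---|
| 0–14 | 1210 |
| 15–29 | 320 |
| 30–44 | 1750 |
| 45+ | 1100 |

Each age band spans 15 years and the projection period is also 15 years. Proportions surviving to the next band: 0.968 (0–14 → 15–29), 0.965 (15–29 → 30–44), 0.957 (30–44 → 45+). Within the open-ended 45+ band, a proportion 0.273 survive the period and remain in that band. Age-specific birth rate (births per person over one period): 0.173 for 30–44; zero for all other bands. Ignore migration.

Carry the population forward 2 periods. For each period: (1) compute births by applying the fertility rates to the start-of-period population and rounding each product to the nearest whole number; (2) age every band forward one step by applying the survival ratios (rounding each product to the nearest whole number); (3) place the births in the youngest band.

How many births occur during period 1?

303

[period 1]
Births: 1750 × 0.173 = 303
15–29: 1210 × 0.968 = 1171
30–44: 320 × 0.965 = 309
45+: 1750 × 0.957 + 1100 × 0.273 = 1675 + 300 = 1975
→ [303, 1171, 309, 1975]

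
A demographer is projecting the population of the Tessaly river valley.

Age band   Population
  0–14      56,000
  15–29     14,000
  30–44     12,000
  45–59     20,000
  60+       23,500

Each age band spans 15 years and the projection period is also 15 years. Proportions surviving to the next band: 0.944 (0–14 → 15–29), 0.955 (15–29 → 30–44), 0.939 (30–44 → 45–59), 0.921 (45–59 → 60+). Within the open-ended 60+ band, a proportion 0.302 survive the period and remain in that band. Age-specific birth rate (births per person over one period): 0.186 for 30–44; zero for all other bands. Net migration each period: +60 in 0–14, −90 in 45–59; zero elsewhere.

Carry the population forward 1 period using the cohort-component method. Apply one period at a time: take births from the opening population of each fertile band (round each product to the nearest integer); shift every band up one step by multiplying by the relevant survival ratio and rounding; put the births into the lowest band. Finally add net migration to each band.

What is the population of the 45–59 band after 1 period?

11178

Numbering the groups 1..5 from youngest to oldest:
[period 1]
Births: 12000 × 0.186 = 2232
Group 2: 56000 × 0.944 = 52864
Group 3: 14000 × 0.955 = 13370
Group 4: 12000 × 0.939 = 11268
Group 5: 20000 × 0.921 + 23500 × 0.302 = 18420 + 7097 = 25517
Net migration: Group 1 + 60 → 2292; Group 4 − 90 → 11178
End of period: [2292, 52864, 13370, 11178, 25517]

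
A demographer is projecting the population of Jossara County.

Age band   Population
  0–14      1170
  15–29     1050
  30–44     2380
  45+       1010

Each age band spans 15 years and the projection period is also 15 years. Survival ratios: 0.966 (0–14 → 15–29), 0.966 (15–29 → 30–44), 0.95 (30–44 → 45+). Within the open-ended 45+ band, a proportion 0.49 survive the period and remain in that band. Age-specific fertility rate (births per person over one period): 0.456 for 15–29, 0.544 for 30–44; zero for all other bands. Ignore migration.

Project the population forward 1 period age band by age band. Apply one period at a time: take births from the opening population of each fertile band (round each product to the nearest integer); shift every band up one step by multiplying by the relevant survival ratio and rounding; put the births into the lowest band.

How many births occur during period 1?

Period 1:
Births: 1050 * 0.456 = 479  |  2380 * 0.544 = 1295 — total 1774
15–29: 1170 * 0.966 = 1130
30–44: 1050 * 0.966 = 1014
45+: 2380 * 0.95 + 1010 * 0.49 = 2261 + 495 = 2756
End of period: [1774, 1130, 1014, 2756]

1774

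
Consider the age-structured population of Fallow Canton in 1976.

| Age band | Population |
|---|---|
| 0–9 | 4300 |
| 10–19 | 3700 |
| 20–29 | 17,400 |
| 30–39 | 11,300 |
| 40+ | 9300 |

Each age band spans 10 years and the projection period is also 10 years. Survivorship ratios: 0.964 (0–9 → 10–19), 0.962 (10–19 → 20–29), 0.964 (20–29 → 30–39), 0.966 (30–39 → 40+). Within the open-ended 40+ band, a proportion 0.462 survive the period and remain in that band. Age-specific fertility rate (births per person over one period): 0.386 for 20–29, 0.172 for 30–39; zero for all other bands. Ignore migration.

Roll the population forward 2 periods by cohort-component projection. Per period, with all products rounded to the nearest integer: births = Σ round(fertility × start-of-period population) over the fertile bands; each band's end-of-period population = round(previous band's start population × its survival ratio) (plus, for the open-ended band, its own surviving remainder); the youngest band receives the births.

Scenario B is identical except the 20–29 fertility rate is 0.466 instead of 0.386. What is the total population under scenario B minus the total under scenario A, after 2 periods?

1626

(Bands numbered youngest = 1 to oldest = 5.)
Period 1:
Births: 17400 × 0.386 = 6716 ; 11300 × 0.172 = 1944 — total 8660
Band 2: 4300 × 0.964 = 4145
Band 3: 3700 × 0.962 = 3559
Band 4: 17400 × 0.964 = 16774
Band 5: 11300 × 0.966 + 9300 × 0.462 = 10916 + 4297 = 15213
Population now: 0–9=8660, 10–19=4145, 20–29=3559, 30–39=16774, 40+=15213
Period 2:
Births: 3559 × 0.386 = 1374 ; 16774 × 0.172 = 2885 — total 4259
Band 2: 8660 × 0.964 = 8348
Band 3: 4145 × 0.962 = 3987
Band 4: 3559 × 0.964 = 3431
Band 5: 16774 × 0.966 + 15213 × 0.462 = 16204 + 7028 = 23232
Population now: 0–9=4259, 10–19=8348, 20–29=3987, 30–39=3431, 40+=23232
Scenario A total after 2 periods: 43257
Scenario B projection —
Period 1:
Births: 17400 × 0.466 = 8108 ; 11300 × 0.172 = 1944 — total 10052
Band 2: 4300 × 0.964 = 4145
Band 3: 3700 × 0.962 = 3559
Band 4: 17400 × 0.964 = 16774
Band 5: 11300 × 0.966 + 9300 × 0.462 = 10916 + 4297 = 15213
Population now: 0–9=10052, 10–19=4145, 20–29=3559, 30–39=16774, 40+=15213
Period 2:
Births: 3559 × 0.466 = 1658 ; 16774 × 0.172 = 2885 — total 4543
Band 2: 10052 × 0.964 = 9690
Band 3: 4145 × 0.962 = 3987
Band 4: 3559 × 0.964 = 3431
Band 5: 16774 × 0.966 + 15213 × 0.462 = 16204 + 7028 = 23232
Population now: 0–9=4543, 10–19=9690, 20–29=3987, 30–39=3431, 40+=23232
Scenario B total after 2 periods: 44883
Difference B − A = 44883 − 43257 = 1626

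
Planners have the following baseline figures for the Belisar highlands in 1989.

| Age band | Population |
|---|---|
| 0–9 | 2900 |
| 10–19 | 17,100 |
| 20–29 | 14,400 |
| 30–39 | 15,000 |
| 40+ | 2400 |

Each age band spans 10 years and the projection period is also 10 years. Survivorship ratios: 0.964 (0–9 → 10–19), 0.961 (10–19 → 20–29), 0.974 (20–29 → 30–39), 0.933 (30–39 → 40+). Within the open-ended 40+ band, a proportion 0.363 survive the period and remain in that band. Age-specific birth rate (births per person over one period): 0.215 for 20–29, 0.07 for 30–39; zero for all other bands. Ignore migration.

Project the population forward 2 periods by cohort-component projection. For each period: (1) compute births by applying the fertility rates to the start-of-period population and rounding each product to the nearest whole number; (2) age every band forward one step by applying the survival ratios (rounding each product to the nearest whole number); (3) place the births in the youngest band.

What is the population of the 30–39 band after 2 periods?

16006

Call the bands 1 to 5, youngest first.
Period 1:
Births: 14400 × 0.215 = 3096  |  15000 × 0.07 = 1050 ⇒ total 4146
Band 2: 2900 × 0.964 = 2796
Band 3: 17100 × 0.961 = 16433
Band 4: 14400 × 0.974 = 14026
Band 5: 15000 × 0.933 + 2400 × 0.363 = 13995 + 871 = 14866
Giving 4146 / 2796 / 16433 / 14026 / 14866.
Period 2:
Births: 16433 × 0.215 = 3533  |  14026 × 0.07 = 982 ⇒ total 4515
Band 2: 4146 × 0.964 = 3997
Band 3: 2796 × 0.961 = 2687
Band 4: 16433 × 0.974 = 16006
Band 5: 14026 × 0.933 + 14866 × 0.363 = 13086 + 5396 = 18482
Giving 4515 / 3997 / 2687 / 16006 / 18482.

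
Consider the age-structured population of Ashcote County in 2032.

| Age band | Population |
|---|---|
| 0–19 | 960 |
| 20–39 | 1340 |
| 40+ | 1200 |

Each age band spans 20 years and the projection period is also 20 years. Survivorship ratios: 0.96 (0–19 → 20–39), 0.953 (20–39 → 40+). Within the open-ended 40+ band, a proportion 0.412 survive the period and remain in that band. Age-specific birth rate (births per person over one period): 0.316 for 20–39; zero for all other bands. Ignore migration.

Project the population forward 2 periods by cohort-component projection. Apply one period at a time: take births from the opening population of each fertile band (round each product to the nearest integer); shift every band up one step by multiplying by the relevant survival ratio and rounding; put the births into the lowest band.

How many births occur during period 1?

— Period 1 —
Births: 1340 × 0.316 = 423
20–39: 960 × 0.96 = 922
40+: 1340 × 0.953 + 1200 × 0.412 = 1277 + 494 = 1771
End of period: [423, 922, 1771]

423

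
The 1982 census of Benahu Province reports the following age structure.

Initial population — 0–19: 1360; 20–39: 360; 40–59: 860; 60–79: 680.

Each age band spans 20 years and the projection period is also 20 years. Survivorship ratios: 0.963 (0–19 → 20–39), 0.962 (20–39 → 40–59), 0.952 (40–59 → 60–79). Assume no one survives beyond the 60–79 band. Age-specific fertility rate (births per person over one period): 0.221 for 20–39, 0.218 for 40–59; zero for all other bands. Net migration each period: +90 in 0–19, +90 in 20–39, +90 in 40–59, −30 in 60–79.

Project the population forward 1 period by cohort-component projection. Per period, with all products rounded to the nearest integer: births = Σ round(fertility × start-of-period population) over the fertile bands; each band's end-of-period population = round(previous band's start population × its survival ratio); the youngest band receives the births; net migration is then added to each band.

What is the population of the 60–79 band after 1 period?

[period 1]
Births: 360 * 0.221 = 80 ; 860 * 0.218 = 187 — total 267
20–39: 1360 * 0.963 = 1310
40–59: 360 * 0.962 = 346
60–79: 860 * 0.952 = 819
Net migration: 0–19 + 90 → 357; 20–39 + 90 → 1400; 40–59 + 90 → 436; 60–79 − 30 → 789
End of period: [357, 1400, 436, 789]

789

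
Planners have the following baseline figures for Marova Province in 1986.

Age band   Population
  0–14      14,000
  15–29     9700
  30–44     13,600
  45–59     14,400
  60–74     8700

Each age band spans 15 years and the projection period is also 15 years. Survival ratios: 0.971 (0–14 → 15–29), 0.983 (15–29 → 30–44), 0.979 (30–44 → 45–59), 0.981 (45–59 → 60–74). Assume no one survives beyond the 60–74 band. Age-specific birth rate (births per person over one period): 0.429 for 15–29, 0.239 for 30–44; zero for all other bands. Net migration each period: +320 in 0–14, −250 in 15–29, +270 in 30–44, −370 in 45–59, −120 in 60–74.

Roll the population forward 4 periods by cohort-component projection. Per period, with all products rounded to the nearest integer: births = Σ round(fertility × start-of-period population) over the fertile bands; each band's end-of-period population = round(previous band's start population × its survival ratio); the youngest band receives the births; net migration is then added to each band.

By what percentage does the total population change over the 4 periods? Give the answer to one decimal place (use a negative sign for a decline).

(Groups numbered youngest = 1 to oldest = 5.)
— Period 1 —
Births: 9700 × 0.429 = 4161, 13600 × 0.239 = 3250 — total 7411
Group 2: 14000 × 0.971 = 13594
Group 3: 9700 × 0.983 = 9535
Group 4: 13600 × 0.979 = 13314
Group 5: 14400 × 0.981 = 14126
Net migration: Group 1 + 320 → 7731; Group 2 − 250 → 13344; Group 3 + 270 → 9805; Group 4 − 370 → 12944; Group 5 − 120 → 14006
Population now: 0–14=7731, 15–29=13344, 30–44=9805, 45–59=12944, 60–74=14006
— Period 2 —
Births: 13344 × 0.429 = 5725, 9805 × 0.239 = 2343 — total 8068
Group 2: 7731 × 0.971 = 7507
Group 3: 13344 × 0.983 = 13117
Group 4: 9805 × 0.979 = 9599
Group 5: 12944 × 0.981 = 12698
Net migration: Group 1 + 320 → 8388; Group 2 − 250 → 7257; Group 3 + 270 → 13387; Group 4 − 370 → 9229; Group 5 − 120 → 12578
Population now: 0–14=8388, 15–29=7257, 30–44=13387, 45–59=9229, 60–74=12578
— Period 3 —
Births: 7257 × 0.429 = 3113, 13387 × 0.239 = 3199 — total 6312
Group 2: 8388 × 0.971 = 8145
Group 3: 7257 × 0.983 = 7134
Group 4: 13387 × 0.979 = 13106
Group 5: 9229 × 0.981 = 9054
Net migration: Group 1 + 320 → 6632; Group 2 − 250 → 7895; Group 3 + 270 → 7404; Group 4 − 370 → 12736; Group 5 − 120 → 8934
Population now: 0–14=6632, 15–29=7895, 30–44=7404, 45–59=12736, 60–74=8934
— Period 4 —
Births: 7895 × 0.429 = 3387, 7404 × 0.239 = 1770 — total 5157
Group 2: 6632 × 0.971 = 6440
Group 3: 7895 × 0.983 = 7761
Group 4: 7404 × 0.979 = 7249
Group 5: 12736 × 0.981 = 12494
Net migration: Group 1 + 320 → 5477; Group 2 − 250 → 6190; Group 3 + 270 → 8031; Group 4 − 370 → 6879; Group 5 − 120 → 12374
Population now: 0–14=5477, 15–29=6190, 30–44=8031, 45–59=6879, 60–74=12374
Total: 60400 → 38951; change = -21449; percentage change = -35.5%

-35.5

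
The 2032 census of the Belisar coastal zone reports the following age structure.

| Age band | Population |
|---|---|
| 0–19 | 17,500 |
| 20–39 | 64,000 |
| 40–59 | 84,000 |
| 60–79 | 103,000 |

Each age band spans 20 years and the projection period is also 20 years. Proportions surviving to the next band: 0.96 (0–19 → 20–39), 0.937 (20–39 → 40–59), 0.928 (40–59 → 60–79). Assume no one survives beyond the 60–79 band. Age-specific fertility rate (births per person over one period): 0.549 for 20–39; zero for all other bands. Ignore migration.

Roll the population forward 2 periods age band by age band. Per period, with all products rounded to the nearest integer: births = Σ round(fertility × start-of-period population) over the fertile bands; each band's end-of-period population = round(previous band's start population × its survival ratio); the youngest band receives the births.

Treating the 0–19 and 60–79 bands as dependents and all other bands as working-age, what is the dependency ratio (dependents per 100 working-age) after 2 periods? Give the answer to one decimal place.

131.1

[period 1]
Births: 64000 * 0.549 = 35136
20–39: 17500 * 0.96 = 16800
40–59: 64000 * 0.937 = 59968
60–79: 84000 * 0.928 = 77952
→ [35136, 16800, 59968, 77952]
[period 2]
Births: 16800 * 0.549 = 9223
20–39: 35136 * 0.96 = 33731
40–59: 16800 * 0.937 = 15742
60–79: 59968 * 0.928 = 55650
→ [9223, 33731, 15742, 55650]
Dependents (band 0–19 + band 60–79) = 9223 + 55650 = 64873; working-age = 49473; ratio = 64873/49473 × 100 = 131.1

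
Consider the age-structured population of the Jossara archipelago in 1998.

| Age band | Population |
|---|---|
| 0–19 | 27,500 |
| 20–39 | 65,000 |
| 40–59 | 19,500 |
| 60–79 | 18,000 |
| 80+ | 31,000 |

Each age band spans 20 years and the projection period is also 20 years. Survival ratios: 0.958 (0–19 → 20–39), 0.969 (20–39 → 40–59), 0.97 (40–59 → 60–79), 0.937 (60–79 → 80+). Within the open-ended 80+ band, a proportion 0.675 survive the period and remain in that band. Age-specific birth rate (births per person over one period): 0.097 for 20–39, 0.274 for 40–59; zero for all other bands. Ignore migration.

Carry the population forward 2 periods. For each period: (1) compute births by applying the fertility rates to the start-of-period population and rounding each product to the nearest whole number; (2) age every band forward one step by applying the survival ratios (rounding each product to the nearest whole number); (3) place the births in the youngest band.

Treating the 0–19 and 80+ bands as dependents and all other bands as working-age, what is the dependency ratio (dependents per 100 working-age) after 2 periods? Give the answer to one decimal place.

Numbering the groups 1..5 from youngest to oldest:
[period 1]
Births: 65000 * 0.097 = 6305  |  19500 * 0.274 = 5343 → 11648
Group 2: 27500 * 0.958 = 26345
Group 3: 65000 * 0.969 = 62985
Group 4: 19500 * 0.97 = 18915
Group 5: 18000 * 0.937 + 31000 * 0.675 = 16866 + 20925 = 37791
Population now: 0–19=11648, 20–39=26345, 40–59=62985, 60–79=18915, 80+=37791
[period 2]
Births: 26345 * 0.097 = 2555  |  62985 * 0.274 = 17258 → 19813
Group 2: 11648 * 0.958 = 11159
Group 3: 26345 * 0.969 = 25528
Group 4: 62985 * 0.97 = 61095
Group 5: 18915 * 0.937 + 37791 * 0.675 = 17723 + 25509 = 43232
Population now: 0–19=19813, 20–39=11159, 40–59=25528, 60–79=61095, 80+=43232
Dependents (band 0–19 + band 80+) = 19813 + 43232 = 63045; working-age = 97782; ratio = 63045/97782 × 100 = 64.5

64.5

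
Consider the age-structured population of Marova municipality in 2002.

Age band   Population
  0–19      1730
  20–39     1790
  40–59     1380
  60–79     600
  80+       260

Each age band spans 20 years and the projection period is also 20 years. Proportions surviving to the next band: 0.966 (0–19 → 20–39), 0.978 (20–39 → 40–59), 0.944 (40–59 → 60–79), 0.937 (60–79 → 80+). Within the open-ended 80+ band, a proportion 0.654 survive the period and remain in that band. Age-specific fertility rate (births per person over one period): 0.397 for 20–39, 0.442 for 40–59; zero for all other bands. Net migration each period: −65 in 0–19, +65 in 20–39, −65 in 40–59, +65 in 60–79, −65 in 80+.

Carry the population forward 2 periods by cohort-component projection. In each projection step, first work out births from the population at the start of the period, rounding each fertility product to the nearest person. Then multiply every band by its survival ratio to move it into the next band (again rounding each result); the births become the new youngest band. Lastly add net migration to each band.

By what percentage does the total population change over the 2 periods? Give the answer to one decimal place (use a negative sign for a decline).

Period 1:
Births: 1790 * 0.397 = 711 ; 1380 * 0.442 = 610 ⇒ total 1321
20–39: 1730 * 0.966 = 1671
40–59: 1790 * 0.978 = 1751
60–79: 1380 * 0.944 = 1303
80+: 600 * 0.937 + 260 * 0.654 = 562 + 170 = 732
Net migration: 0–19 − 65 → 1256; 20–39 + 65 → 1736; 40–59 − 65 → 1686; 60–79 + 65 → 1368; 80+ − 65 → 667
Giving 1256 / 1736 / 1686 / 1368 / 667.
Period 2:
Births: 1736 * 0.397 = 689 ; 1686 * 0.442 = 745 ⇒ total 1434
20–39: 1256 * 0.966 = 1213
40–59: 1736 * 0.978 = 1698
60–79: 1686 * 0.944 = 1592
80+: 1368 * 0.937 + 667 * 0.654 = 1282 + 436 = 1718
Net migration: 0–19 − 65 → 1369; 20–39 + 65 → 1278; 40–59 − 65 → 1633; 60–79 + 65 → 1657; 80+ − 65 → 1653
Giving 1369 / 1278 / 1633 / 1657 / 1653.
Total: 5760 → 7590; change = 1830; percentage change = 31.8%

31.8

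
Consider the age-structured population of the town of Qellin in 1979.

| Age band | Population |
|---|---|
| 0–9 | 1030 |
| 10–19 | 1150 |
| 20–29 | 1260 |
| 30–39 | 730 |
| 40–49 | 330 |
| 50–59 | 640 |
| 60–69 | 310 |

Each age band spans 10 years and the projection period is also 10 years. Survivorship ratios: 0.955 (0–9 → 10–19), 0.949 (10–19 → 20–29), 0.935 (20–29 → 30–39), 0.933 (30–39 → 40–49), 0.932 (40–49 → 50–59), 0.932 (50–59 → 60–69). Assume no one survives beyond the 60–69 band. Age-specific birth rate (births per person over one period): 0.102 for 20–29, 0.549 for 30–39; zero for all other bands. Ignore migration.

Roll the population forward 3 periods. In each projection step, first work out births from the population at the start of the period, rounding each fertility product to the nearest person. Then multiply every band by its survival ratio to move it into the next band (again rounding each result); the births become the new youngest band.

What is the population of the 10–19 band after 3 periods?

(Bands numbered youngest = 1 to oldest = 7.)
[period 1]
Births: 1260 × 0.102 = 129  |  730 × 0.549 = 401 — total 530
Band 2: 1030 × 0.955 = 984
Band 3: 1150 × 0.949 = 1091
Band 4: 1260 × 0.935 = 1178
Band 5: 730 × 0.933 = 681
Band 6: 330 × 0.932 = 308
Band 7: 640 × 0.932 = 596
→ [530, 984, 1091, 1178, 681, 308, 596]
[period 2]
Births: 1091 × 0.102 = 111  |  1178 × 0.549 = 647 — total 758
Band 2: 530 × 0.955 = 506
Band 3: 984 × 0.949 = 934
Band 4: 1091 × 0.935 = 1020
Band 5: 1178 × 0.933 = 1099
Band 6: 681 × 0.932 = 635
Band 7: 308 × 0.932 = 287
→ [758, 506, 934, 1020, 1099, 635, 287]
[period 3]
Births: 934 × 0.102 = 95  |  1020 × 0.549 = 560 — total 655
Band 2: 758 × 0.955 = 724
Band 3: 506 × 0.949 = 480
Band 4: 934 × 0.935 = 873
Band 5: 1020 × 0.933 = 952
Band 6: 1099 × 0.932 = 1024
Band 7: 635 × 0.932 = 592
→ [655, 724, 480, 873, 952, 1024, 592]

724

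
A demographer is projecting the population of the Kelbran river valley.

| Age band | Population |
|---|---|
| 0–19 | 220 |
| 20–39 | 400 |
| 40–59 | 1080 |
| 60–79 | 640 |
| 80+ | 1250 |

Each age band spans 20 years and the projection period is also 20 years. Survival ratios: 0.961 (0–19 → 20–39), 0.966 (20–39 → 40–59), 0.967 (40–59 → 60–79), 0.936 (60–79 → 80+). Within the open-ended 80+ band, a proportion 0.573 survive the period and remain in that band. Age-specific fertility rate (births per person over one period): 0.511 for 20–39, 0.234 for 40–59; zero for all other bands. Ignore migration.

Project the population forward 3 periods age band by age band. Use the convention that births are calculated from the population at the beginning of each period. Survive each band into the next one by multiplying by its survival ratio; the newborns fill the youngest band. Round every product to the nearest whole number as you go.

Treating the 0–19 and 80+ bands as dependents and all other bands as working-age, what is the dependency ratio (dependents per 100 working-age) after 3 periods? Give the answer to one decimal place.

After projecting period 1:
Births: 400 × 0.511 = 204, 1080 × 0.234 = 253 → total 457
20–39: 220 × 0.961 = 211
40–59: 400 × 0.966 = 386
60–79: 1080 × 0.967 = 1044
80+: 640 × 0.936 + 1250 × 0.573 = 599 + 716 = 1315
→ [457, 211, 386, 1044, 1315]
After projecting period 2:
Births: 211 × 0.511 = 108, 386 × 0.234 = 90 → total 198
20–39: 457 × 0.961 = 439
40–59: 211 × 0.966 = 204
60–79: 386 × 0.967 = 373
80+: 1044 × 0.936 + 1315 × 0.573 = 977 + 753 = 1730
→ [198, 439, 204, 373, 1730]
After projecting period 3:
Births: 439 × 0.511 = 224, 204 × 0.234 = 48 → total 272
20–39: 198 × 0.961 = 190
40–59: 439 × 0.966 = 424
60–79: 204 × 0.967 = 197
80+: 373 × 0.936 + 1730 × 0.573 = 349 + 991 = 1340
→ [272, 190, 424, 197, 1340]
Dependents (band 0–19 + band 80+) = 272 + 1340 = 1612; working-age = 811; ratio = 1612/811 × 100 = 198.8

198.8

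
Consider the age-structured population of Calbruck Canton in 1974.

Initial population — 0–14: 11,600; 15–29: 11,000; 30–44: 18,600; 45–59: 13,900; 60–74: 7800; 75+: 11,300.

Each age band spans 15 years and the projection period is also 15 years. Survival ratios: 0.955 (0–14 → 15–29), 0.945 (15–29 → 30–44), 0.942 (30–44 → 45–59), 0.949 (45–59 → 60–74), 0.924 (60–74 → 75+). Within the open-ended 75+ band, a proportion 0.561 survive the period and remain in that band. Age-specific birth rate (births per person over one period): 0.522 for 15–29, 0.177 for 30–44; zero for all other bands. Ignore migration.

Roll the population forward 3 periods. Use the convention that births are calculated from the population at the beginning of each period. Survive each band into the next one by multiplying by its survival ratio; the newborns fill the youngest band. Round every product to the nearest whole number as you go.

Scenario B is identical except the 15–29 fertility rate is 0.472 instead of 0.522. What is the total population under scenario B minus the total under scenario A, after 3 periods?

— Period 1 —
Births: 11000 × 0.522 = 5742  |  18600 × 0.177 = 3292 — total 9034
15–29: 11600 × 0.955 = 11078
30–44: 11000 × 0.945 = 10395
45–59: 18600 × 0.942 = 17521
60–74: 13900 × 0.949 = 13191
75+: 7800 × 0.924 + 11300 × 0.561 = 7207 + 6339 = 13546
End of period: [9034, 11078, 10395, 17521, 13191, 13546]
— Period 2 —
Births: 11078 × 0.522 = 5783  |  10395 × 0.177 = 1840 — total 7623
15–29: 9034 × 0.955 = 8627
30–44: 11078 × 0.945 = 10469
45–59: 10395 × 0.942 = 9792
60–74: 17521 × 0.949 = 16627
75+: 13191 × 0.924 + 13546 × 0.561 = 12188 + 7599 = 19787
End of period: [7623, 8627, 10469, 9792, 16627, 19787]
— Period 3 —
Births: 8627 × 0.522 = 4503  |  10469 × 0.177 = 1853 — total 6356
15–29: 7623 × 0.955 = 7280
30–44: 8627 × 0.945 = 8153
45–59: 10469 × 0.942 = 9862
60–74: 9792 × 0.949 = 9293
75+: 16627 × 0.924 + 19787 × 0.561 = 15363 + 11101 = 26464
End of period: [6356, 7280, 8153, 9862, 9293, 26464]
Scenario A total after 3 periods: 67408
Scenario B projection —
— Period 1 —
Births: 11000 × 0.472 = 5192  |  18600 × 0.177 = 3292 — total 8484
15–29: 11600 × 0.955 = 11078
30–44: 11000 × 0.945 = 10395
45–59: 18600 × 0.942 = 17521
60–74: 13900 × 0.949 = 13191
75+: 7800 × 0.924 + 11300 × 0.561 = 7207 + 6339 = 13546
End of period: [8484, 11078, 10395, 17521, 13191, 13546]
— Period 2 —
Births: 11078 × 0.472 = 5229  |  10395 × 0.177 = 1840 — total 7069
15–29: 8484 × 0.955 = 8102
30–44: 11078 × 0.945 = 10469
45–59: 10395 × 0.942 = 9792
60–74: 17521 × 0.949 = 16627
75+: 13191 × 0.924 + 13546 × 0.561 = 12188 + 7599 = 19787
End of period: [7069, 8102, 10469, 9792, 16627, 19787]
— Period 3 —
Births: 8102 × 0.472 = 3824  |  10469 × 0.177 = 1853 — total 5677
15–29: 7069 × 0.955 = 6751
30–44: 8102 × 0.945 = 7656
45–59: 10469 × 0.942 = 9862
60–74: 9792 × 0.949 = 9293
75+: 16627 × 0.924 + 19787 × 0.561 = 15363 + 11101 = 26464
End of period: [5677, 6751, 7656, 9862, 9293, 26464]
Scenario B total after 3 periods: 65703
Difference B − A = 65703 − 67408 = -1705

-1705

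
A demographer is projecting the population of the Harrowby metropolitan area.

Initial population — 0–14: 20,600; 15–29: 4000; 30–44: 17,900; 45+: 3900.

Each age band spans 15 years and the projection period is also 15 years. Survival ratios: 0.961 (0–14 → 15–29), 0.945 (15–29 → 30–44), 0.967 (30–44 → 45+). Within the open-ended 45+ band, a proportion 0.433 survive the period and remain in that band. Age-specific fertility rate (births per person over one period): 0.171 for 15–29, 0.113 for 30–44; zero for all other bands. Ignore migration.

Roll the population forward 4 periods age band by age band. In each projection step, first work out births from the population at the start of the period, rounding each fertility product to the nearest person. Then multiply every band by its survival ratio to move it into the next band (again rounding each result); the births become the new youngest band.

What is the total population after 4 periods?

19263

[period 1]
Births: 4000 × 0.171 = 684  |  17900 × 0.113 = 2023 → total 2707
15–29: 20600 × 0.961 = 19797
30–44: 4000 × 0.945 = 3780
45+: 17900 × 0.967 + 3900 × 0.433 = 17309 + 1689 = 18998
Giving 2707 / 19797 / 3780 / 18998.
[period 2]
Births: 19797 × 0.171 = 3385  |  3780 × 0.113 = 427 → total 3812
15–29: 2707 × 0.961 = 2601
30–44: 19797 × 0.945 = 18708
45+: 3780 × 0.967 + 18998 × 0.433 = 3655 + 8226 = 11881
Giving 3812 / 2601 / 18708 / 11881.
[period 3]
Births: 2601 × 0.171 = 445  |  18708 × 0.113 = 2114 → total 2559
15–29: 3812 × 0.961 = 3663
30–44: 2601 × 0.945 = 2458
45+: 18708 × 0.967 + 11881 × 0.433 = 18091 + 5144 = 23235
Giving 2559 / 3663 / 2458 / 23235.
[period 4]
Births: 3663 × 0.171 = 626  |  2458 × 0.113 = 278 → total 904
15–29: 2559 × 0.961 = 2459
30–44: 3663 × 0.945 = 3462
45+: 2458 × 0.967 + 23235 × 0.433 = 2377 + 10061 = 12438
Giving 904 / 2459 / 3462 / 12438.
Total after period 4: 904 + 2459 + 3462 + 12438 = 19263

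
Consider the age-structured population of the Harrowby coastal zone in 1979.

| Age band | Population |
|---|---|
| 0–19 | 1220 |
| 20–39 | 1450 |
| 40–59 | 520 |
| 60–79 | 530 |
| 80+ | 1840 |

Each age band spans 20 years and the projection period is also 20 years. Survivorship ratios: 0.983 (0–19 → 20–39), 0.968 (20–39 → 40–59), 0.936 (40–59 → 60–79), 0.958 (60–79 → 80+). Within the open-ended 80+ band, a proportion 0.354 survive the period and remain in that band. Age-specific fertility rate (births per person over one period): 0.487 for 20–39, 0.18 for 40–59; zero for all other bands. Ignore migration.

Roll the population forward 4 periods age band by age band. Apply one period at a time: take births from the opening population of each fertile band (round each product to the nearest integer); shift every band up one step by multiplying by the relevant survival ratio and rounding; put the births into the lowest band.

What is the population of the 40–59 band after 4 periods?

— Period 1 —
Births: 1450 * 0.487 = 706  |  520 * 0.18 = 94 — total 800
20–39: 1220 * 0.983 = 1199
40–59: 1450 * 0.968 = 1404
60–79: 520 * 0.936 = 487
80+: 530 * 0.958 + 1840 * 0.354 = 508 + 651 = 1159
Giving 800 / 1199 / 1404 / 487 / 1159.
— Period 2 —
Births: 1199 * 0.487 = 584  |  1404 * 0.18 = 253 — total 837
20–39: 800 * 0.983 = 786
40–59: 1199 * 0.968 = 1161
60–79: 1404 * 0.936 = 1314
80+: 487 * 0.958 + 1159 * 0.354 = 467 + 410 = 877
Giving 837 / 786 / 1161 / 1314 / 877.
— Period 3 —
Births: 786 * 0.487 = 383  |  1161 * 0.18 = 209 — total 592
20–39: 837 * 0.983 = 823
40–59: 786 * 0.968 = 761
60–79: 1161 * 0.936 = 1087
80+: 1314 * 0.958 + 877 * 0.354 = 1259 + 310 = 1569
Giving 592 / 823 / 761 / 1087 / 1569.
— Period 4 —
Births: 823 * 0.487 = 401  |  761 * 0.18 = 137 — total 538
20–39: 592 * 0.983 = 582
40–59: 823 * 0.968 = 797
60–79: 761 * 0.936 = 712
80+: 1087 * 0.958 + 1569 * 0.354 = 1041 + 555 = 1596
Giving 538 / 582 / 797 / 712 / 1596.

797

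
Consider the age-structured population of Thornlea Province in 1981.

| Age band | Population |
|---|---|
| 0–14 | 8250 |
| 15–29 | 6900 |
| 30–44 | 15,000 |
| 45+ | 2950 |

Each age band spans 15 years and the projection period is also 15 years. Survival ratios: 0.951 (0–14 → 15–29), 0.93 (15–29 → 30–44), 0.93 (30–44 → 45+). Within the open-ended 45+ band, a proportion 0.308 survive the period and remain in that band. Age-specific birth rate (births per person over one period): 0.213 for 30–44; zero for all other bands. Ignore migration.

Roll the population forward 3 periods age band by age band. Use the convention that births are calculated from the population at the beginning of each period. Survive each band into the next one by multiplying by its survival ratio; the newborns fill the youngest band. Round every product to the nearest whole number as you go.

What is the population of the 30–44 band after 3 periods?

2825

Numbering the groups 1..4 from youngest to oldest:
After projecting period 1:
Births: 15000 * 0.213 = 3195
Group 2: 8250 * 0.951 = 7846
Group 3: 6900 * 0.93 = 6417
Group 4: 15000 * 0.93 + 2950 * 0.308 = 13950 + 909 = 14859
→ [3195, 7846, 6417, 14859]
After projecting period 2:
Births: 6417 * 0.213 = 1367
Group 2: 3195 * 0.951 = 3038
Group 3: 7846 * 0.93 = 7297
Group 4: 6417 * 0.93 + 14859 * 0.308 = 5968 + 4577 = 10545
→ [1367, 3038, 7297, 10545]
After projecting period 3:
Births: 7297 * 0.213 = 1554
Group 2: 1367 * 0.951 = 1300
Group 3: 3038 * 0.93 = 2825
Group 4: 7297 * 0.93 + 10545 * 0.308 = 6786 + 3248 = 10034
→ [1554, 1300, 2825, 10034]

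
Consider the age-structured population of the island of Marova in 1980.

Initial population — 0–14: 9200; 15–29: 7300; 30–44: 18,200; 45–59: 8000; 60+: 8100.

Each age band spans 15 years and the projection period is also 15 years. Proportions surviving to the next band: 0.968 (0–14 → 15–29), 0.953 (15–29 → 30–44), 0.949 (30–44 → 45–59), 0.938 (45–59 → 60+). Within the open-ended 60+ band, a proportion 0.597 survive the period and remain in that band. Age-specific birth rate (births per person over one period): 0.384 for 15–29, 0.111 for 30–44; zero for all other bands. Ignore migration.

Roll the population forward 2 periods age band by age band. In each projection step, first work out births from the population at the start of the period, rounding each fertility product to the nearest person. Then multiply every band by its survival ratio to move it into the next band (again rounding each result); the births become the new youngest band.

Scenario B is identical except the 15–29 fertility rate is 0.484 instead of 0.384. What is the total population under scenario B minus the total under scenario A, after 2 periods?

Period 1:
Births: 7300 * 0.384 = 2803  |  18200 * 0.111 = 2020 → total 4823
15–29: 9200 * 0.968 = 8906
30–44: 7300 * 0.953 = 6957
45–59: 18200 * 0.949 = 17272
60+: 8000 * 0.938 + 8100 * 0.597 = 7504 + 4836 = 12340
→ [4823, 8906, 6957, 17272, 12340]
Period 2:
Births: 8906 * 0.384 = 3420  |  6957 * 0.111 = 772 → total 4192
15–29: 4823 * 0.968 = 4669
30–44: 8906 * 0.953 = 8487
45–59: 6957 * 0.949 = 6602
60+: 17272 * 0.938 + 12340 * 0.597 = 16201 + 7367 = 23568
→ [4192, 4669, 8487, 6602, 23568]
Scenario A total after 2 periods: 47518
Scenario B projection —
Period 1:
Births: 7300 * 0.484 = 3533  |  18200 * 0.111 = 2020 → total 5553
15–29: 9200 * 0.968 = 8906
30–44: 7300 * 0.953 = 6957
45–59: 18200 * 0.949 = 17272
60+: 8000 * 0.938 + 8100 * 0.597 = 7504 + 4836 = 12340
→ [5553, 8906, 6957, 17272, 12340]
Period 2:
Births: 8906 * 0.484 = 4311  |  6957 * 0.111 = 772 → total 5083
15–29: 5553 * 0.968 = 5375
30–44: 8906 * 0.953 = 8487
45–59: 6957 * 0.949 = 6602
60+: 17272 * 0.938 + 12340 * 0.597 = 16201 + 7367 = 23568
→ [5083, 5375, 8487, 6602, 23568]
Scenario B total after 2 periods: 49115
Difference B − A = 49115 − 47518 = 1597

1597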